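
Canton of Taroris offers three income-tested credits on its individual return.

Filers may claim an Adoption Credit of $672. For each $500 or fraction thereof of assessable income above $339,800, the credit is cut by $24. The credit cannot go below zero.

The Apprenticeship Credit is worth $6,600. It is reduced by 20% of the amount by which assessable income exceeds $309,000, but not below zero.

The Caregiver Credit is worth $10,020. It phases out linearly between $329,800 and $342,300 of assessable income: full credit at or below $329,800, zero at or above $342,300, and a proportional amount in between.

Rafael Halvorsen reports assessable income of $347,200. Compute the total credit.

$312

Adoption Credit: income exceeds $339,800 by $7,400, which is 15 full-or-partial $500 increments; reduction = 15 × $24 = $360, leaving $312.
Apprenticeship Credit: 20% of the $38,200 excess over $309,000 is $7,640 ≥ base, so the credit is $0.
Caregiver Credit: $347,200 is at or above $342,300, so the credit is $0.
Total: $312 + $0 + $0 = $312.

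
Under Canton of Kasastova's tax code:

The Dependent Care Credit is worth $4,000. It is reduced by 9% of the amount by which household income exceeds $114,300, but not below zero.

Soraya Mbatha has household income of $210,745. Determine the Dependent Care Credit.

Dependent Care Credit: 9% of the $96,445 excess over $114,300 is $8,680.05 ≥ base, so the credit is $0.

$0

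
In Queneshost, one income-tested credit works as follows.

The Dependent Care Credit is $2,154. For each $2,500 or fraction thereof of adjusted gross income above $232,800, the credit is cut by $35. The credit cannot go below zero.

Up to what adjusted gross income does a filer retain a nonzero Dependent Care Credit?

After 61 increments the reduction is 61 × $35 = $2,135, leaving $19; one more increment wipes it out. Increment 61 ends at excess 61 × $2,500 = $152,500, so the highest qualifying income is $232,800 + $152,500 = $385,300.

$385,300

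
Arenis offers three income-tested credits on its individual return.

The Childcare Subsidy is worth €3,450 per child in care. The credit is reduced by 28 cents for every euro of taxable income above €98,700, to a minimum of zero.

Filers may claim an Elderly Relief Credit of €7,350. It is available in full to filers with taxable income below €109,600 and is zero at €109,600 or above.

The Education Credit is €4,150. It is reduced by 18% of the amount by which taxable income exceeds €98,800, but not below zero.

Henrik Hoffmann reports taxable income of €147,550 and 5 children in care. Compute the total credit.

€3,572

Childcare Subsidy: base = 5 × €3,450 = €17,250. 28% of the €48,850 excess over €98,700 is €13,678; credit = €17,250 − €13,678 = €3,572.
Elderly Relief Credit: €147,550 meets or exceeds the €109,600 cutoff, so the credit is €0.
Education Credit: 18% of the €48,750 excess over €98,800 is €8,775 ≥ base, so the credit is €0.
Total: €3,572 + €0 + €0 = €3,572.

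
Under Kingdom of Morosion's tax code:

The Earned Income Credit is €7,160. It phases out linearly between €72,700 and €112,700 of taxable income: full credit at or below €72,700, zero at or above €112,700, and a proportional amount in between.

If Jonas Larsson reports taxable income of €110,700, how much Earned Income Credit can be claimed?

Earned Income Credit: €110,700 is €38,000 into a €40,000 phase-out range, leaving 2,000/40,000 of the credit: €7,160 × 2,000/40,000 = €358.

€358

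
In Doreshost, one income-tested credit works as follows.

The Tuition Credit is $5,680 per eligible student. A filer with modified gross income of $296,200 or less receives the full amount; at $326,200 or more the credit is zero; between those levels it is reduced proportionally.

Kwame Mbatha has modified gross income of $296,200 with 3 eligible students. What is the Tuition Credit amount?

Tuition Credit: base = 3 × $5,680 = $17,040. $296,200 is at or below the $296,200 threshold, so the full $17,040 applies.

$17,040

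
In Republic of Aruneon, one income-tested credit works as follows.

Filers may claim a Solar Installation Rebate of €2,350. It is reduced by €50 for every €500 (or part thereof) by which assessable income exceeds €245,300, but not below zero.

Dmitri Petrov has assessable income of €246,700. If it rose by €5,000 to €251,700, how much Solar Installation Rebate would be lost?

At €246,700 — income exceeds €245,300 by €1,400, which is 3 full-or-partial €500 increments; reduction = 3 × €50 = €150, leaving €2,200.
At €251,700 — income exceeds €245,300 by €6,400, which is 13 full-or-partial €500 increments; reduction = 13 × €50 = €650, leaving €1,700.
Lost: €2,200 − €1,700 = €500.

€500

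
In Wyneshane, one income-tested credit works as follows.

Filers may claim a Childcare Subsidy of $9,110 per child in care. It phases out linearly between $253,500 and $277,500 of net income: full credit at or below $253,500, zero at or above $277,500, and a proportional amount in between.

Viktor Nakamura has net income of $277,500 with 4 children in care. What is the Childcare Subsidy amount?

Childcare Subsidy: base = 4 × $9,110 = $36,440. $277,500 is at or above $277,500, so the credit is $0.

$0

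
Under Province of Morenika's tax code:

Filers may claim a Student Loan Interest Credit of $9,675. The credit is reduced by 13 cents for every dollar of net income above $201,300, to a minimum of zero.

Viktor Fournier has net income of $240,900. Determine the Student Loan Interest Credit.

Student Loan Interest Credit: 13% of the $39,600 excess over $201,300 is $5,148; credit = $9,675 − $5,148 = $4,527.

$4,527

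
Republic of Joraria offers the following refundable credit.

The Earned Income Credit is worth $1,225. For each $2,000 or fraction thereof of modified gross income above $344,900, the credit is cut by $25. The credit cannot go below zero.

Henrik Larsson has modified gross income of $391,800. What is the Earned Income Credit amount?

$625

Earned Income Credit: income exceeds $344,900 by $46,900, which is 24 full-or-partial $2,000 increments; reduction = 24 × $25 = $600, leaving $625.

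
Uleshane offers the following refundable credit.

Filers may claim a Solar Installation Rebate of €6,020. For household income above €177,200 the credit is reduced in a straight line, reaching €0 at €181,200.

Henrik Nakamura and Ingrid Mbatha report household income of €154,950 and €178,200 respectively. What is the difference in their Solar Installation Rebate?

€1,505

Henrik (€154,950): Solar Installation Rebate: €154,950 is at or below the €177,200 threshold, so the full €6,020 applies.
Ingrid (€178,200): Solar Installation Rebate: €178,200 is €1,000 into a €4,000 phase-out range, leaving 3,000/4,000 of the credit: €6,020 × 3,000/4,000 = €4,515.
Difference: |€6,020 − €4,515| = €1,505.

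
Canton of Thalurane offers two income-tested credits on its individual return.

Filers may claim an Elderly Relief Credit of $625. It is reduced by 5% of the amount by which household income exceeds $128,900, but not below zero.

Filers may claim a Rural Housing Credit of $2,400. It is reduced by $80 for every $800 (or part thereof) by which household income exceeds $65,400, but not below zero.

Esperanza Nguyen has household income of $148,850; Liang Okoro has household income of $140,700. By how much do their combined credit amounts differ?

$35

Esperanza ($148,850): Elderly Relief Credit: 5% of the $19,950 excess over $128,900 is $997.50 ≥ base, so the credit is $0. Rural Housing Credit: income exceeds $65,400 by $83,450 → 105 increments × $80 = $8,400 ≥ base, so the credit is $0. total $0 + $0 = $0
Liang ($140,700): Elderly Relief Credit: 5% of the $11,800 excess over $128,900 is $590; credit = $625 − $590 = $35. Rural Housing Credit: income exceeds $65,400 by $75,300 → 95 increments × $80 = $7,600 ≥ base, so the credit is $0. total $35 + $0 = $35
Difference: |$0 − $35| = $35.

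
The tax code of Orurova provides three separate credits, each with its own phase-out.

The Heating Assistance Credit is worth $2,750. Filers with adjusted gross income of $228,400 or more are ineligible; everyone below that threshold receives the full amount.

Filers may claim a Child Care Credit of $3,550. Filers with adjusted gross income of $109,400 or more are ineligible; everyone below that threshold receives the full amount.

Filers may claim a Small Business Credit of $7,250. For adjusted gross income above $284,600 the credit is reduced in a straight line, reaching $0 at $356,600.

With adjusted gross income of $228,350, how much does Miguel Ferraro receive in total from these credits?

$10,000

Heating Assistance Credit: $228,350 is below the $228,400 cutoff, so the full $2,750 applies.
Child Care Credit: $228,350 meets or exceeds the $109,400 cutoff, so the credit is $0.
Small Business Credit: $228,350 is at or below the $284,600 threshold, so the full $7,250 applies.
Total: $2,750 + $0 + $7,250 = $10,000.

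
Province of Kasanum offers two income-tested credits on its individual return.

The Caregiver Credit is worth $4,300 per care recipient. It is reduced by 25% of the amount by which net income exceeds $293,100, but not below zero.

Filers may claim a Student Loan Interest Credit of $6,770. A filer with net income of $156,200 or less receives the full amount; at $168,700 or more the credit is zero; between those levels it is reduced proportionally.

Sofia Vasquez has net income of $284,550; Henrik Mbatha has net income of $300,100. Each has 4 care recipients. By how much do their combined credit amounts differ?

$1,750

Sofia ($284,550): Caregiver Credit: base = 4 × $4,300 = $17,200. $284,550 is at or below the $293,100 threshold, so the full $17,200 applies. Student Loan Interest Credit: $284,550 is at or above $168,700, so the credit is $0. total $17,200 + $0 = $17,200
Henrik ($300,100): Caregiver Credit: base = 4 × $4,300 = $17,200. 25% of the $7,000 excess over $293,100 is $1,750; credit = $17,200 − $1,750 = $15,450. Student Loan Interest Credit: $300,100 is at or above $168,700, so the credit is $0. total $15,450 + $0 = $15,450
Difference: |$17,200 − $15,450| = $1,750.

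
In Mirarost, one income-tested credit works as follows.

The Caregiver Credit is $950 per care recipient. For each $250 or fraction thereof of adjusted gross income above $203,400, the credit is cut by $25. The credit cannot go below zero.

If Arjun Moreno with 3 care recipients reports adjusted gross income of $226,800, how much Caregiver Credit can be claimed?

$500

Caregiver Credit: base = 3 × $950 = $2,850. income exceeds $203,400 by $23,400, which is 94 full-or-partial $250 increments; reduction = 94 × $25 = $2,350, leaving $500.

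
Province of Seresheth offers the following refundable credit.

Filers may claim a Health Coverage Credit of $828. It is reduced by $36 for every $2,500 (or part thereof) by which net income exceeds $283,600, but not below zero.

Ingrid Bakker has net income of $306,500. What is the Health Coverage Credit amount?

Health Coverage Credit: income exceeds $283,600 by $22,900, which is 10 full-or-partial $2,500 increments; reduction = 10 × $36 = $360, leaving $468.

$468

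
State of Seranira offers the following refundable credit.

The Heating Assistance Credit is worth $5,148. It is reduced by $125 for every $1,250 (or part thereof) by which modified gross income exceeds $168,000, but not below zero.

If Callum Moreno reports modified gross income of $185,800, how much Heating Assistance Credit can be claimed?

$3,273

Heating Assistance Credit: income exceeds $168,000 by $17,800, which is 15 full-or-partial $1,250 increments; reduction = 15 × $125 = $1,875, leaving $3,273.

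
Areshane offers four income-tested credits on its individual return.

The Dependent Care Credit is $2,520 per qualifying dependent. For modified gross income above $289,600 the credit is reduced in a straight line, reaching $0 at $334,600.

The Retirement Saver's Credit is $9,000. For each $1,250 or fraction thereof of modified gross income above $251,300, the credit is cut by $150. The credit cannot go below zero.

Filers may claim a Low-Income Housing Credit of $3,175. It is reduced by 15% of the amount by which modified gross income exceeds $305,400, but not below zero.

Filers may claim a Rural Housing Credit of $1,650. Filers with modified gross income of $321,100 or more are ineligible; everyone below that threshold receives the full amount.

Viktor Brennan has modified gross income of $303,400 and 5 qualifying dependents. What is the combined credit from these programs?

$16,261

Dependent Care Credit: base = 5 × $2,520 = $12,600. $303,400 is $13,800 into a $45,000 phase-out range, leaving 31,200/45,000 of the credit: $12,600 × 31,200/45,000 = $8,736.
Retirement Saver's Credit: income exceeds $251,300 by $52,100, which is 42 full-or-partial $1,250 increments; reduction = 42 × $150 = $6,300, leaving $2,700.
Low-Income Housing Credit: $303,400 is at or below the $305,400 threshold, so the full $3,175 applies.
Rural Housing Credit: $303,400 is below the $321,100 cutoff, so the full $1,650 applies.
Total: $8,736 + $2,700 + $3,175 + $1,650 = $16,261.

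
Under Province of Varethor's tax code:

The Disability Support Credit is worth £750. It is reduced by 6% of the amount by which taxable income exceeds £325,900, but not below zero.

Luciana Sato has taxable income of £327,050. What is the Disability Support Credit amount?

£681

Disability Support Credit: 6% of the £1,150 excess over £325,900 is £69; credit = £750 − £69 = £681.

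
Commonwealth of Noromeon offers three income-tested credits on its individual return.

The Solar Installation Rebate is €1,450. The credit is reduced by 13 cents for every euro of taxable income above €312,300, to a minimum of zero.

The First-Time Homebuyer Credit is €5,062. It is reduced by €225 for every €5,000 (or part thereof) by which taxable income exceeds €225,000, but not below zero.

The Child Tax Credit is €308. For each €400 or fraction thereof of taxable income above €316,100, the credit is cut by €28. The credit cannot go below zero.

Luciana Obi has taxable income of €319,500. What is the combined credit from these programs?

Solar Installation Rebate: 13% of the €7,200 excess over €312,300 is €936; credit = €1,450 − €936 = €514.
First-Time Homebuyer Credit: income exceeds €225,000 by €94,500, which is 19 full-or-partial €5,000 increments; reduction = 19 × €225 = €4,275, leaving €787.
Child Tax Credit: income exceeds €316,100 by €3,400, which is 9 full-or-partial €400 increments; reduction = 9 × €28 = €252, leaving €56.
Total: €514 + €787 + €56 = €1,357.

€1,357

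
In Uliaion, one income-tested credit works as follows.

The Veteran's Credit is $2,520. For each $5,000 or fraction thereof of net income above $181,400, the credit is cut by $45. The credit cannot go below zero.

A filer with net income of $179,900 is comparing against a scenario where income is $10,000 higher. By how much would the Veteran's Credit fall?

$90

At $179,900 — $179,900 is at or below the $181,400 threshold, so the full $2,520 applies.
At $189,900 — income exceeds $181,400 by $8,500, which is 2 full-or-partial $5,000 increments; reduction = 2 × $45 = $90, leaving $2,430.
Lost: $2,520 − $2,430 = $90.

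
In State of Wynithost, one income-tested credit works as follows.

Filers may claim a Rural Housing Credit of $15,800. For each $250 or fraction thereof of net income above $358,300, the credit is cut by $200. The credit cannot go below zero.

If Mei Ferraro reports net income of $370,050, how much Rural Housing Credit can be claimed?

$6,400

Rural Housing Credit: income exceeds $358,300 by $11,750, which is 47 full-or-partial $250 increments; reduction = 47 × $200 = $9,400, leaving $6,400.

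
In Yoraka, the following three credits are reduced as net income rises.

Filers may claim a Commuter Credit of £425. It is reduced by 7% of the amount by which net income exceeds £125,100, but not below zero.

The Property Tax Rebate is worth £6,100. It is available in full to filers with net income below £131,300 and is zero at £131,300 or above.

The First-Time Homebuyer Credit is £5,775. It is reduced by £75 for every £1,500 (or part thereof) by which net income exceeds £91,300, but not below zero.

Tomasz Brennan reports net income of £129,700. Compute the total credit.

£10,028

Commuter Credit: 7% of the £4,600 excess over £125,100 is £322; credit = £425 − £322 = £103.
Property Tax Rebate: £129,700 is below the £131,300 cutoff, so the full £6,100 applies.
First-Time Homebuyer Credit: income exceeds £91,300 by £38,400, which is 26 full-or-partial £1,500 increments; reduction = 26 × £75 = £1,950, leaving £3,825.
Total: £103 + £6,100 + £3,825 = £10,028.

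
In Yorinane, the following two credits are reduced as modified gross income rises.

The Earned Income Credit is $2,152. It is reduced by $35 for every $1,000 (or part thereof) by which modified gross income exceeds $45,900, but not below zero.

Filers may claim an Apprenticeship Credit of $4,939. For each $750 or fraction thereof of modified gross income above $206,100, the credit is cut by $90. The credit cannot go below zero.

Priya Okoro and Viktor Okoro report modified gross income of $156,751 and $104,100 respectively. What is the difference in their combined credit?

$87

Priya ($156,751): Earned Income Credit: income exceeds $45,900 by $110,851 → 111 increments × $35 = $3,885 ≥ base, so the credit is $0. Apprenticeship Credit: $156,751 is at or below the $206,100 threshold, so the full $4,939 applies. total $0 + $4,939 = $4,939
Viktor ($104,100): Earned Income Credit: income exceeds $45,900 by $58,200, which is 59 full-or-partial $1,000 increments; reduction = 59 × $35 = $2,065, leaving $87. Apprenticeship Credit: $104,100 is at or below the $206,100 threshold, so the full $4,939 applies. total $87 + $4,939 = $5,026
Difference: |$4,939 − $5,026| = $87.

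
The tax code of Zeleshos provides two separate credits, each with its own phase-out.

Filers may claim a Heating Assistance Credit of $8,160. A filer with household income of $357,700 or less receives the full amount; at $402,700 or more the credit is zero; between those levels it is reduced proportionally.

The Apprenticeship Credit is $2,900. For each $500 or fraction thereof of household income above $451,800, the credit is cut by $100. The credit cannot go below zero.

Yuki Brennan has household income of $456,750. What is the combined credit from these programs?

Heating Assistance Credit: $456,750 is at or above $402,700, so the credit is $0.
Apprenticeship Credit: income exceeds $451,800 by $4,950, which is 10 full-or-partial $500 increments; reduction = 10 × $100 = $1,000, leaving $1,900.
Total: $0 + $1,900 = $1,900.

$1,900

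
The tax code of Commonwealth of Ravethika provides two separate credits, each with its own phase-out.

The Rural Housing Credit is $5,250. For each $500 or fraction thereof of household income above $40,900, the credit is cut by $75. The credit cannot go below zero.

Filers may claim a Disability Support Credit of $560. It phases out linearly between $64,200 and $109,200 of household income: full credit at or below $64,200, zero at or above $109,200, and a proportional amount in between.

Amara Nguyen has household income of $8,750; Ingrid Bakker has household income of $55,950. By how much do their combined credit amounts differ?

$2,325

Amara ($8,750): Rural Housing Credit: $8,750 is at or below the $40,900 threshold, so the full $5,250 applies. Disability Support Credit: $8,750 is at or below the $64,200 threshold, so the full $560 applies. total $5,250 + $560 = $5,810
Ingrid ($55,950): Rural Housing Credit: income exceeds $40,900 by $15,050, which is 31 full-or-partial $500 increments; reduction = 31 × $75 = $2,325, leaving $2,925. Disability Support Credit: $55,950 is at or below the $64,200 threshold, so the full $560 applies. total $2,925 + $560 = $3,485
Difference: |$5,810 − $3,485| = $2,325.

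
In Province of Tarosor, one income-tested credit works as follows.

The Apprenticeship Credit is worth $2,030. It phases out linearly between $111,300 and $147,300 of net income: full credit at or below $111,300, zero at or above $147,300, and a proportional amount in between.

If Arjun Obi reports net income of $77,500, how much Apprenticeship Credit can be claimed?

$2,030

Apprenticeship Credit: $77,500 is at or below the $111,300 threshold, so the full $2,030 applies.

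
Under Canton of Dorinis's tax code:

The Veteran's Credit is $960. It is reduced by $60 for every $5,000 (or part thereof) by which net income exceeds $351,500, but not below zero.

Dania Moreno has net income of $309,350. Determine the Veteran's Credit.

Veteran's Credit: $309,350 is at or below the $351,500 threshold, so the full $960 applies.

$960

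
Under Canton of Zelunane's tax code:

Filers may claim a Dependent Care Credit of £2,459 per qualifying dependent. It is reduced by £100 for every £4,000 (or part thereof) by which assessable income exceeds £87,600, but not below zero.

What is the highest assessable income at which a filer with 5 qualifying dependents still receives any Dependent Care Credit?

£575,600

Full credit = 5 × £2,459 = £12,295.
After 122 increments the reduction is 122 × £100 = £12,200, leaving £95; one more increment wipes it out. Increment 122 ends at excess 122 × £4,000 = £488,000, so the highest qualifying income is £87,600 + £488,000 = £575,600.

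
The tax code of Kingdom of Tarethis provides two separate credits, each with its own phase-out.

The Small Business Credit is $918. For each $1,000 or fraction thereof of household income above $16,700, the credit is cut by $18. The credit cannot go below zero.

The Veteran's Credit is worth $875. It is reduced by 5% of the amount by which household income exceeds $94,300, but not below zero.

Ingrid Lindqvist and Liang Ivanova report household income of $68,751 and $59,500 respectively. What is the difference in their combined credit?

$144

Ingrid ($68,751): Small Business Credit: income exceeds $16,700 by $52,051 → 53 increments × $18 = $954 ≥ base, so the credit is $0. Veteran's Credit: $68,751 is at or below the $94,300 threshold, so the full $875 applies. total $0 + $875 = $875
Liang ($59,500): Small Business Credit: income exceeds $16,700 by $42,800, which is 43 full-or-partial $1,000 increments; reduction = 43 × $18 = $774, leaving $144. Veteran's Credit: $59,500 is at or below the $94,300 threshold, so the full $875 applies. total $144 + $875 = $1,019
Difference: |$875 − $1,019| = $144.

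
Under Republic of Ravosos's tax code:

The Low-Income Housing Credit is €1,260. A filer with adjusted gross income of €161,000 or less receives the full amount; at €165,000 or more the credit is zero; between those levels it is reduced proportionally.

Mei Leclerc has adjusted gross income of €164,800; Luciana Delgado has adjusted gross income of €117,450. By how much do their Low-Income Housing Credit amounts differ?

Mei (€164,800): Low-Income Housing Credit: €164,800 is €3,800 into a €4,000 phase-out range, leaving 200/4,000 of the credit: €1,260 × 200/4,000 = €63.
Luciana (€117,450): Low-Income Housing Credit: €117,450 is at or below the €161,000 threshold, so the full €1,260 applies.
Difference: |€63 − €1,260| = €1,197.

€1,197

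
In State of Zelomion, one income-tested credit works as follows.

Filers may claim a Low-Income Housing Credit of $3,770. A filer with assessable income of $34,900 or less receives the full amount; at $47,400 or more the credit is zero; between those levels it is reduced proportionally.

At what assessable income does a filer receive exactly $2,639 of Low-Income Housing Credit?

$2,639 is 2,639/3,770 of the full $3,770, so 1,131/3,770 of the $12,500 range has been used: income = $34,900 + $12,500 × 1,131/3,770 = $38,650.

$38,650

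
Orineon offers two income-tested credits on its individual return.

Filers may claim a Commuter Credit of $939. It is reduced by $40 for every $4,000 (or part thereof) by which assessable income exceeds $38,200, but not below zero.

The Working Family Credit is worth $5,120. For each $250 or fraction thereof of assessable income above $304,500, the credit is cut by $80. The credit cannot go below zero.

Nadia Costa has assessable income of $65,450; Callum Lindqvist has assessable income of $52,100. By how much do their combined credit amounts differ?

$120

Nadia ($65,450): Commuter Credit: income exceeds $38,200 by $27,250, which is 7 full-or-partial $4,000 increments; reduction = 7 × $40 = $280, leaving $659. Working Family Credit: $65,450 is at or below the $304,500 threshold, so the full $5,120 applies. total $659 + $5,120 = $5,779
Callum ($52,100): Commuter Credit: income exceeds $38,200 by $13,900, which is 4 full-or-partial $4,000 increments; reduction = 4 × $40 = $160, leaving $779. Working Family Credit: $52,100 is at or below the $304,500 threshold, so the full $5,120 applies. total $779 + $5,120 = $5,899
Difference: |$5,779 − $5,899| = $120.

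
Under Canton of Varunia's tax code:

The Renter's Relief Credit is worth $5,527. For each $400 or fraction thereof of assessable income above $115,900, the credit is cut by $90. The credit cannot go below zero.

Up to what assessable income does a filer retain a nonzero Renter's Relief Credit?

After 61 increments the reduction is 61 × $90 = $5,490, leaving $37; one more increment wipes it out. Increment 61 ends at excess 61 × $400 = $24,400, so the highest qualifying income is $115,900 + $24,400 = $140,300.

$140,300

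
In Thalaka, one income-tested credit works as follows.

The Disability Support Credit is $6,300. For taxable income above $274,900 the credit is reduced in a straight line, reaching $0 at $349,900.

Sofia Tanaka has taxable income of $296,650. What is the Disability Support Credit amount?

$4,473

Disability Support Credit: $296,650 is $21,750 into a $75,000 phase-out range, leaving 53,250/75,000 of the credit: $6,300 × 53,250/75,000 = $4,473.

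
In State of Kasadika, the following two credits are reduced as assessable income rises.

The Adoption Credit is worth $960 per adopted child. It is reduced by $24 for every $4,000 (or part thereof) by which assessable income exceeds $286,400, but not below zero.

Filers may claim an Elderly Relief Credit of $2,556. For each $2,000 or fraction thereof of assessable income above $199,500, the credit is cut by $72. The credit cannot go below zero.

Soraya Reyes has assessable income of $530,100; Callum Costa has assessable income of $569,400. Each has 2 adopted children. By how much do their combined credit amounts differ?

$240

Soraya ($530,100): Adoption Credit: base = 2 × $960 = $1,920. income exceeds $286,400 by $243,700, which is 61 full-or-partial $4,000 increments; reduction = 61 × $24 = $1,464, leaving $456. Elderly Relief Credit: income exceeds $199,500 by $330,600 → 166 increments × $72 = $11,952 ≥ base, so the credit is $0. total $456 + $0 = $456
Callum ($569,400): Adoption Credit: base = 2 × $960 = $1,920. income exceeds $286,400 by $283,000, which is 71 full-or-partial $4,000 increments; reduction = 71 × $24 = $1,704, leaving $216. Elderly Relief Credit: income exceeds $199,500 by $369,900 → 185 increments × $72 = $13,320 ≥ base, so the credit is $0. total $216 + $0 = $216
Difference: |$456 − $216| = $240.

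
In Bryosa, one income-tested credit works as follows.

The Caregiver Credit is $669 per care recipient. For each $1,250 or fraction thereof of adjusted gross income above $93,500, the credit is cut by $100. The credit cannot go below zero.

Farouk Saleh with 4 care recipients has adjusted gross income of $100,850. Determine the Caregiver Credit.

Caregiver Credit: base = 4 × $669 = $2,676. income exceeds $93,500 by $7,350, which is 6 full-or-partial $1,250 increments; reduction = 6 × $100 = $600, leaving $2,076.

$2,076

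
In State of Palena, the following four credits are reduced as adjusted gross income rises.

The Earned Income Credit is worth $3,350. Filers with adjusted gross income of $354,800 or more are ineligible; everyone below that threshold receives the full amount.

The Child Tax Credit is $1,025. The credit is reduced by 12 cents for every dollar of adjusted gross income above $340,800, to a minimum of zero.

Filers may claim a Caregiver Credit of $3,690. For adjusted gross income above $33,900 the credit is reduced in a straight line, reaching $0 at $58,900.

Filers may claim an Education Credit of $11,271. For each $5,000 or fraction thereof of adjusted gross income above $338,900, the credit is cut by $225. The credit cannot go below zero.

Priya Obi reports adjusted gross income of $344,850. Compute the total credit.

$14,710

Earned Income Credit: $344,850 is below the $354,800 cutoff, so the full $3,350 applies.
Child Tax Credit: 12% of the $4,050 excess over $340,800 is $486; credit = $1,025 − $486 = $539.
Caregiver Credit: $344,850 is at or above $58,900, so the credit is $0.
Education Credit: income exceeds $338,900 by $5,950, which is 2 full-or-partial $5,000 increments; reduction = 2 × $225 = $450, leaving $10,821.
Total: $3,350 + $539 + $0 + $10,821 = $14,710.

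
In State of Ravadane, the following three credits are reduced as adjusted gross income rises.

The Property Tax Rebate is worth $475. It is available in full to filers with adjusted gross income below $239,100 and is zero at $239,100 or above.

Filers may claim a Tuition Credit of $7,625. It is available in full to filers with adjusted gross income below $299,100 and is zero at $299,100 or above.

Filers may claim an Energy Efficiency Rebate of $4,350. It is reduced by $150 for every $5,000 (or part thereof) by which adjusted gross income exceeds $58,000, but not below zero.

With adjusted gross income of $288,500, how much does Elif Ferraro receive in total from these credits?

$7,625

Property Tax Rebate: $288,500 meets or exceeds the $239,100 cutoff, so the credit is $0.
Tuition Credit: $288,500 is below the $299,100 cutoff, so the full $7,625 applies.
Energy Efficiency Rebate: income exceeds $58,000 by $230,500 → 47 increments × $150 = $7,050 ≥ base, so the credit is $0.
Total: $0 + $7,625 + $0 = $7,625.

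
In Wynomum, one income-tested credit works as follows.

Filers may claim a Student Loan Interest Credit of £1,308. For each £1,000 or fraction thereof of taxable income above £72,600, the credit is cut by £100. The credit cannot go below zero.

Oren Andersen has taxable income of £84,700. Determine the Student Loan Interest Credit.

£8

Student Loan Interest Credit: income exceeds £72,600 by £12,100, which is 13 full-or-partial £1,000 increments; reduction = 13 × £100 = £1,300, leaving £8.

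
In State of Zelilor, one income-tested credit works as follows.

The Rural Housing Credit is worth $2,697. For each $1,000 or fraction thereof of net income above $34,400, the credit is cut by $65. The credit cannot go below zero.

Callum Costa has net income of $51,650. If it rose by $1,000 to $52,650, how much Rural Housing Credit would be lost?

$65

At $51,650 — income exceeds $34,400 by $17,250, which is 18 full-or-partial $1,000 increments; reduction = 18 × $65 = $1,170, leaving $1,527.
At $52,650 — income exceeds $34,400 by $18,250, which is 19 full-or-partial $1,000 increments; reduction = 19 × $65 = $1,235, leaving $1,462.
Lost: $1,527 − $1,462 = $65.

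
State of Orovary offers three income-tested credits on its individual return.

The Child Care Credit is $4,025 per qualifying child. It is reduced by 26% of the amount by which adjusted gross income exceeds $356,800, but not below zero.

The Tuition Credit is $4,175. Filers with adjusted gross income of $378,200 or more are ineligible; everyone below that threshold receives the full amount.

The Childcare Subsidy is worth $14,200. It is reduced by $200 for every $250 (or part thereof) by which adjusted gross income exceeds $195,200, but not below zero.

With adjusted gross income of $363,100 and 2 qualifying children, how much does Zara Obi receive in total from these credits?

Child Care Credit: base = 2 × $4,025 = $8,050. 26% of the $6,300 excess over $356,800 is $1,638; credit = $8,050 − $1,638 = $6,412.
Tuition Credit: $363,100 is below the $378,200 cutoff, so the full $4,175 applies.
Childcare Subsidy: income exceeds $195,200 by $167,900 → 672 increments × $200 = $134,400 ≥ base, so the credit is $0.
Total: $6,412 + $4,175 + $0 = $10,587.

$10,587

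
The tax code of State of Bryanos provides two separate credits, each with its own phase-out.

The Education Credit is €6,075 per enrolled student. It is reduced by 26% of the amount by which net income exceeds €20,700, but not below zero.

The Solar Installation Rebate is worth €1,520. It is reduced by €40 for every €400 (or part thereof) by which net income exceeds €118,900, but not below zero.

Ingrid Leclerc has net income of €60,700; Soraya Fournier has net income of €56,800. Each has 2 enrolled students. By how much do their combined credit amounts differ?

Ingrid (€60,700): Education Credit: base = 2 × €6,075 = €12,150. 26% of the €40,000 excess over €20,700 is €10,400; credit = €12,150 − €10,400 = €1,750. Solar Installation Rebate: €60,700 is at or below the €118,900 threshold, so the full €1,520 applies. total €1,750 + €1,520 = €3,270
Soraya (€56,800): Education Credit: base = 2 × €6,075 = €12,150. 26% of the €36,100 excess over €20,700 is €9,386; credit = €12,150 − €9,386 = €2,764. Solar Installation Rebate: €56,800 is at or below the €118,900 threshold, so the full €1,520 applies. total €2,764 + €1,520 = €4,284
Difference: |€3,270 − €4,284| = €1,014.

€1,014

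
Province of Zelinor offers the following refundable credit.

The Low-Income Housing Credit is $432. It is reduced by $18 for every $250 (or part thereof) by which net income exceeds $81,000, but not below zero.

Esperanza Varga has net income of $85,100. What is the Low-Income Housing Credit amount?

$126

Low-Income Housing Credit: income exceeds $81,000 by $4,100, which is 17 full-or-partial $250 increments; reduction = 17 × $18 = $306, leaving $126.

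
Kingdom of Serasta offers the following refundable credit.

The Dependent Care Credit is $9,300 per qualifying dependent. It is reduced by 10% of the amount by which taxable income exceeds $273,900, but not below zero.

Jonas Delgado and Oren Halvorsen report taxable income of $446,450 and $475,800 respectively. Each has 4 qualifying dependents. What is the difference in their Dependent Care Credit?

$2,935

Jonas ($446,450): Dependent Care Credit: base = 4 × $9,300 = $37,200. 10% of the $172,550 excess over $273,900 is $17,255; credit = $37,200 − $17,255 = $19,945.
Oren ($475,800): Dependent Care Credit: base = 4 × $9,300 = $37,200. 10% of the $201,900 excess over $273,900 is $20,190; credit = $37,200 − $20,190 = $17,010.
Difference: |$19,945 − $17,010| = $2,935.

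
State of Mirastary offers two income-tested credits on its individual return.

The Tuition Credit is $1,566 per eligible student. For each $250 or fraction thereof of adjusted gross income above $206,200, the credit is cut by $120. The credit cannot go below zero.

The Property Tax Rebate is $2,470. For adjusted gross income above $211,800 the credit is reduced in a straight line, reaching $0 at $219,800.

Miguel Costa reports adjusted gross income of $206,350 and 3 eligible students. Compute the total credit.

Tuition Credit: base = 3 × $1,566 = $4,698. income exceeds $206,200 by $150, which is 1 full-or-partial $250 increment; reduction = 1 × $120 = $120, leaving $4,578.
Property Tax Rebate: $206,350 is at or below the $211,800 threshold, so the full $2,470 applies.
Total: $4,578 + $2,470 = $7,048.

$7,048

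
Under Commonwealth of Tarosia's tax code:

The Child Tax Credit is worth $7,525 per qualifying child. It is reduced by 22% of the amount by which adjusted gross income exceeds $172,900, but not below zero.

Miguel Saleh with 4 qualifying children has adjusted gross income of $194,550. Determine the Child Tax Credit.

$25,337

Child Tax Credit: base = 4 × $7,525 = $30,100. 22% of the $21,650 excess over $172,900 is $4,763; credit = $30,100 − $4,763 = $25,337.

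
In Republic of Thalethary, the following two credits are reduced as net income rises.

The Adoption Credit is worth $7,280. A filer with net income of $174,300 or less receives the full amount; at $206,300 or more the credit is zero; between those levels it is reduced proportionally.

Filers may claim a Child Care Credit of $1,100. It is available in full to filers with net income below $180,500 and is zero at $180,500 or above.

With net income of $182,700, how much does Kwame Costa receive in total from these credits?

$5,369

Adoption Credit: $182,700 is $8,400 into a $32,000 phase-out range, leaving 23,600/32,000 of the credit: $7,280 × 23,600/32,000 = $5,369.
Child Care Credit: $182,700 meets or exceeds the $180,500 cutoff, so the credit is $0.
Total: $5,369 + $0 = $5,369.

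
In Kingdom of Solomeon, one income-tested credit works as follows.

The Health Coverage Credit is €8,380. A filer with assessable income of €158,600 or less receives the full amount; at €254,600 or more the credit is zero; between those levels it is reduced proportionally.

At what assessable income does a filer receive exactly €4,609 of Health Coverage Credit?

€4,609 is 4,609/8,380 of the full €8,380, so 3,771/8,380 of the €96,000 range has been used: income = €158,600 + €96,000 × 3,771/8,380 = €201,800.

€201,800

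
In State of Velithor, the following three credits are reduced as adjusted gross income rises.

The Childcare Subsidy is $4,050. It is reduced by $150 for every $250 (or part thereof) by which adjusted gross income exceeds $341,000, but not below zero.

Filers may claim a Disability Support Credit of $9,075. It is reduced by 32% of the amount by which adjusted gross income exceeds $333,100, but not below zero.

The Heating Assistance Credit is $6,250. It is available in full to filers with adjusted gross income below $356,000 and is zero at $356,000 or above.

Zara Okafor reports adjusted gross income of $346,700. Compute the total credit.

$11,573

Childcare Subsidy: income exceeds $341,000 by $5,700, which is 23 full-or-partial $250 increments; reduction = 23 × $150 = $3,450, leaving $600.
Disability Support Credit: 32% of the $13,600 excess over $333,100 is $4,352; credit = $9,075 − $4,352 = $4,723.
Heating Assistance Credit: $346,700 is below the $356,000 cutoff, so the full $6,250 applies.
Total: $600 + $4,723 + $6,250 = $11,573.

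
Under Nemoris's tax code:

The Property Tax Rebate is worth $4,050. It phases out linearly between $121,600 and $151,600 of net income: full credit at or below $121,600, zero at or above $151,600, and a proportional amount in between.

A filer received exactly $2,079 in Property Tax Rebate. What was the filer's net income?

$2,079 is 2,079/4,050 of the full $4,050, so 1,971/4,050 of the $30,000 range has been used: income = $121,600 + $30,000 × 1,971/4,050 = $136,200.

$136,200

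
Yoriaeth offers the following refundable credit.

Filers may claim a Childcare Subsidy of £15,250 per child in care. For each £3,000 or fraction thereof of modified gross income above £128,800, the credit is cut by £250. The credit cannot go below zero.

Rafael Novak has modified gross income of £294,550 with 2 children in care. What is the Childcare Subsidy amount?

Childcare Subsidy: base = 2 × £15,250 = £30,500. income exceeds £128,800 by £165,750, which is 56 full-or-partial £3,000 increments; reduction = 56 × £250 = £14,000, leaving £16,500.

£16,500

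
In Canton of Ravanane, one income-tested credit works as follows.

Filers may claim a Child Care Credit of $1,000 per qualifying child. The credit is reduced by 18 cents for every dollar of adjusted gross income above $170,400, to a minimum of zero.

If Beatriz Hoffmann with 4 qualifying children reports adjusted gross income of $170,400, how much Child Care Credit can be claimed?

Child Care Credit: base = 4 × $1,000 = $4,000. $170,400 is at or below the $170,400 threshold, so the full $4,000 applies.

$4,000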